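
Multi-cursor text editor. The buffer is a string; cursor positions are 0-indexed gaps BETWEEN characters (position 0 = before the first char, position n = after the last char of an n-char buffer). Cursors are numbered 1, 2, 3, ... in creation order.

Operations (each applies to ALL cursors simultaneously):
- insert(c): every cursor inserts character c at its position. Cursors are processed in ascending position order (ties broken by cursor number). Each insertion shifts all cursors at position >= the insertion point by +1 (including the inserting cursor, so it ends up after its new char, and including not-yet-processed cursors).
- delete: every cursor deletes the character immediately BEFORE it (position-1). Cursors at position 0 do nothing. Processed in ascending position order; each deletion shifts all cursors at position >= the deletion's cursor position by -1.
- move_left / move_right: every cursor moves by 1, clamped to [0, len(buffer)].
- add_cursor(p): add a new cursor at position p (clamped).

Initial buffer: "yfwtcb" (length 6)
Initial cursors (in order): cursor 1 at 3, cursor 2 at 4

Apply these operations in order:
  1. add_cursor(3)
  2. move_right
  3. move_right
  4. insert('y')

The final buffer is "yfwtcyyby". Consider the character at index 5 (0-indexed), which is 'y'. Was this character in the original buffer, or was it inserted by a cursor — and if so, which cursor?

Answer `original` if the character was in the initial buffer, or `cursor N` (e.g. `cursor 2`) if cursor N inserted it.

Answer: cursor 1

Derivation:
After op 1 (add_cursor(3)): buffer="yfwtcb" (len 6), cursors c1@3 c3@3 c2@4, authorship ......
After op 2 (move_right): buffer="yfwtcb" (len 6), cursors c1@4 c3@4 c2@5, authorship ......
After op 3 (move_right): buffer="yfwtcb" (len 6), cursors c1@5 c3@5 c2@6, authorship ......
After op 4 (insert('y')): buffer="yfwtcyyby" (len 9), cursors c1@7 c3@7 c2@9, authorship .....13.2
Authorship (.=original, N=cursor N): . . . . . 1 3 . 2
Index 5: author = 1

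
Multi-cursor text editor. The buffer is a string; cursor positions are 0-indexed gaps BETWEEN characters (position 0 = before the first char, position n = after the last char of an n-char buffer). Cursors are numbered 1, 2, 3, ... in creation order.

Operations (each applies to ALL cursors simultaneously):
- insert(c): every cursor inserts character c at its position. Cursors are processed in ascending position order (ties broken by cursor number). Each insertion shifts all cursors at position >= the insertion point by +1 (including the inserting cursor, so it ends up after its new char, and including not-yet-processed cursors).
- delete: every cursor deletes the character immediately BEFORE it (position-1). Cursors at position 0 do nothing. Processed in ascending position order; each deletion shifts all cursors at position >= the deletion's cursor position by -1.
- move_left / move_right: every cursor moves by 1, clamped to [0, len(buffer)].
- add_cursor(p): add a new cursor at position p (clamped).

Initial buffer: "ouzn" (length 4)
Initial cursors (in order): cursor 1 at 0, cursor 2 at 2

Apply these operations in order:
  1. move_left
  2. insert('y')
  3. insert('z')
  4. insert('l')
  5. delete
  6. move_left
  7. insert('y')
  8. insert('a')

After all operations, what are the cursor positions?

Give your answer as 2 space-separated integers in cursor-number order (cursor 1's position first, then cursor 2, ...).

After op 1 (move_left): buffer="ouzn" (len 4), cursors c1@0 c2@1, authorship ....
After op 2 (insert('y')): buffer="yoyuzn" (len 6), cursors c1@1 c2@3, authorship 1.2...
After op 3 (insert('z')): buffer="yzoyzuzn" (len 8), cursors c1@2 c2@5, authorship 11.22...
After op 4 (insert('l')): buffer="yzloyzluzn" (len 10), cursors c1@3 c2@7, authorship 111.222...
After op 5 (delete): buffer="yzoyzuzn" (len 8), cursors c1@2 c2@5, authorship 11.22...
After op 6 (move_left): buffer="yzoyzuzn" (len 8), cursors c1@1 c2@4, authorship 11.22...
After op 7 (insert('y')): buffer="yyzoyyzuzn" (len 10), cursors c1@2 c2@6, authorship 111.222...
After op 8 (insert('a')): buffer="yyazoyyazuzn" (len 12), cursors c1@3 c2@8, authorship 1111.2222...

Answer: 3 8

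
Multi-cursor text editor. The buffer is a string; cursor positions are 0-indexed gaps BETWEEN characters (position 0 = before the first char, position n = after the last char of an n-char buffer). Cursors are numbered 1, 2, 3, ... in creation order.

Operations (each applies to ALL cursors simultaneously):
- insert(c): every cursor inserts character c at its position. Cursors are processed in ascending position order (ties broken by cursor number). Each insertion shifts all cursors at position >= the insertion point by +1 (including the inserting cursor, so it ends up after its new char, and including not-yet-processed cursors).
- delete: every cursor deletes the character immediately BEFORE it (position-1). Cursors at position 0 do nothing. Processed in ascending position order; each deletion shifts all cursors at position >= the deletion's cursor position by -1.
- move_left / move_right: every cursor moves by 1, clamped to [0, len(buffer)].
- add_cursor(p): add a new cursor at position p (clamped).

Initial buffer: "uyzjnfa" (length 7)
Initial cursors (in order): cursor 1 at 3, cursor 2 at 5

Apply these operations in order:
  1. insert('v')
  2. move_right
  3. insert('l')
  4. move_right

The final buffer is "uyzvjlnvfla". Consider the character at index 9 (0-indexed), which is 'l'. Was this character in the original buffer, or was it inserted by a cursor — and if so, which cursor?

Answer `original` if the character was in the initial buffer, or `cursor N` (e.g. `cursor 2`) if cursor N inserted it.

After op 1 (insert('v')): buffer="uyzvjnvfa" (len 9), cursors c1@4 c2@7, authorship ...1..2..
After op 2 (move_right): buffer="uyzvjnvfa" (len 9), cursors c1@5 c2@8, authorship ...1..2..
After op 3 (insert('l')): buffer="uyzvjlnvfla" (len 11), cursors c1@6 c2@10, authorship ...1.1.2.2.
After op 4 (move_right): buffer="uyzvjlnvfla" (len 11), cursors c1@7 c2@11, authorship ...1.1.2.2.
Authorship (.=original, N=cursor N): . . . 1 . 1 . 2 . 2 .
Index 9: author = 2

Answer: cursor 2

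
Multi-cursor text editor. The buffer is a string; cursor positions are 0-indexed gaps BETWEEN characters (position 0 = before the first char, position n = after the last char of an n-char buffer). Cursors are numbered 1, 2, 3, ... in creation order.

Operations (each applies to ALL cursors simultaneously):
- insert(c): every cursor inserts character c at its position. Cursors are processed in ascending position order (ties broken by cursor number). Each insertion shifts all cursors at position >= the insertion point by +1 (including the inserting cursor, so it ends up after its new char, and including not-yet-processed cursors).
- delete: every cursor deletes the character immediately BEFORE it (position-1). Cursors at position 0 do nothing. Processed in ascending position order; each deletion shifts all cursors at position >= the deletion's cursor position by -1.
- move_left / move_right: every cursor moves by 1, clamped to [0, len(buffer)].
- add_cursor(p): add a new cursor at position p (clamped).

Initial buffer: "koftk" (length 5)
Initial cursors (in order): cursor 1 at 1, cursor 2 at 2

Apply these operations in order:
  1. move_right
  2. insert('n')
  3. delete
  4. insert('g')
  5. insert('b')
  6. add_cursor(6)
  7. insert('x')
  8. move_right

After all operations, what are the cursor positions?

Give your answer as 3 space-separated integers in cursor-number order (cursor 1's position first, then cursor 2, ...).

Answer: 6 11 9

Derivation:
After op 1 (move_right): buffer="koftk" (len 5), cursors c1@2 c2@3, authorship .....
After op 2 (insert('n')): buffer="konfntk" (len 7), cursors c1@3 c2@5, authorship ..1.2..
After op 3 (delete): buffer="koftk" (len 5), cursors c1@2 c2@3, authorship .....
After op 4 (insert('g')): buffer="kogfgtk" (len 7), cursors c1@3 c2@5, authorship ..1.2..
After op 5 (insert('b')): buffer="kogbfgbtk" (len 9), cursors c1@4 c2@7, authorship ..11.22..
After op 6 (add_cursor(6)): buffer="kogbfgbtk" (len 9), cursors c1@4 c3@6 c2@7, authorship ..11.22..
After op 7 (insert('x')): buffer="kogbxfgxbxtk" (len 12), cursors c1@5 c3@8 c2@10, authorship ..111.2322..
After op 8 (move_right): buffer="kogbxfgxbxtk" (len 12), cursors c1@6 c3@9 c2@11, authorship ..111.2322..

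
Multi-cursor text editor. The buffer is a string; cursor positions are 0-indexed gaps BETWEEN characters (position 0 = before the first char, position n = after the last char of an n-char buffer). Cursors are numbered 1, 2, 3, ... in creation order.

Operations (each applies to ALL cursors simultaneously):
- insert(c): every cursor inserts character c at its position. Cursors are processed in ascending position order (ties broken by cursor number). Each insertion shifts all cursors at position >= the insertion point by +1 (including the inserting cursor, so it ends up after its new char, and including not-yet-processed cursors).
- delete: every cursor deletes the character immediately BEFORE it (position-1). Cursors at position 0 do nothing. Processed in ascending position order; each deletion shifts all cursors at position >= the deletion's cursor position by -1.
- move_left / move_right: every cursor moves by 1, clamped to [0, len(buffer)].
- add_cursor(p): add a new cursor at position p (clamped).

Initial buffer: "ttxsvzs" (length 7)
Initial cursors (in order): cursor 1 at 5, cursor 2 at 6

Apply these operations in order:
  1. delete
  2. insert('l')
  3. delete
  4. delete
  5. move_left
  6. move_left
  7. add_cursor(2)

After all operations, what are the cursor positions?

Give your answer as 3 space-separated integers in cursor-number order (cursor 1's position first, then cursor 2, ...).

After op 1 (delete): buffer="ttxss" (len 5), cursors c1@4 c2@4, authorship .....
After op 2 (insert('l')): buffer="ttxslls" (len 7), cursors c1@6 c2@6, authorship ....12.
After op 3 (delete): buffer="ttxss" (len 5), cursors c1@4 c2@4, authorship .....
After op 4 (delete): buffer="tts" (len 3), cursors c1@2 c2@2, authorship ...
After op 5 (move_left): buffer="tts" (len 3), cursors c1@1 c2@1, authorship ...
After op 6 (move_left): buffer="tts" (len 3), cursors c1@0 c2@0, authorship ...
After op 7 (add_cursor(2)): buffer="tts" (len 3), cursors c1@0 c2@0 c3@2, authorship ...

Answer: 0 0 2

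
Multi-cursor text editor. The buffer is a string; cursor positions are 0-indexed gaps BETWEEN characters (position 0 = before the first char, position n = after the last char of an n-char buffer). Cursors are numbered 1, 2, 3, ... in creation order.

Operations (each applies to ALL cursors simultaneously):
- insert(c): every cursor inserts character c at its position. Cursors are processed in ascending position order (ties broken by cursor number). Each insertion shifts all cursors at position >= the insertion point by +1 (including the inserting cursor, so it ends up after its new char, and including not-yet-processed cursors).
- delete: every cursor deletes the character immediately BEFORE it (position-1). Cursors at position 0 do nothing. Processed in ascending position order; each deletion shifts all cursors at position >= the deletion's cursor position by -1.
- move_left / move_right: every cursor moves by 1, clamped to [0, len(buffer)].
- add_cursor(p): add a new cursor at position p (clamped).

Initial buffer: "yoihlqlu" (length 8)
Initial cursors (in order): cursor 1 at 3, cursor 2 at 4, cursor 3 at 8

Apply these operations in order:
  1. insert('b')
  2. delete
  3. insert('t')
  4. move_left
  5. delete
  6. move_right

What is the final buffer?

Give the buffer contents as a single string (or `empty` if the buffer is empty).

After op 1 (insert('b')): buffer="yoibhblqlub" (len 11), cursors c1@4 c2@6 c3@11, authorship ...1.2....3
After op 2 (delete): buffer="yoihlqlu" (len 8), cursors c1@3 c2@4 c3@8, authorship ........
After op 3 (insert('t')): buffer="yoithtlqlut" (len 11), cursors c1@4 c2@6 c3@11, authorship ...1.2....3
After op 4 (move_left): buffer="yoithtlqlut" (len 11), cursors c1@3 c2@5 c3@10, authorship ...1.2....3
After op 5 (delete): buffer="yottlqlt" (len 8), cursors c1@2 c2@3 c3@7, authorship ..12...3
After op 6 (move_right): buffer="yottlqlt" (len 8), cursors c1@3 c2@4 c3@8, authorship ..12...3

Answer: yottlqlt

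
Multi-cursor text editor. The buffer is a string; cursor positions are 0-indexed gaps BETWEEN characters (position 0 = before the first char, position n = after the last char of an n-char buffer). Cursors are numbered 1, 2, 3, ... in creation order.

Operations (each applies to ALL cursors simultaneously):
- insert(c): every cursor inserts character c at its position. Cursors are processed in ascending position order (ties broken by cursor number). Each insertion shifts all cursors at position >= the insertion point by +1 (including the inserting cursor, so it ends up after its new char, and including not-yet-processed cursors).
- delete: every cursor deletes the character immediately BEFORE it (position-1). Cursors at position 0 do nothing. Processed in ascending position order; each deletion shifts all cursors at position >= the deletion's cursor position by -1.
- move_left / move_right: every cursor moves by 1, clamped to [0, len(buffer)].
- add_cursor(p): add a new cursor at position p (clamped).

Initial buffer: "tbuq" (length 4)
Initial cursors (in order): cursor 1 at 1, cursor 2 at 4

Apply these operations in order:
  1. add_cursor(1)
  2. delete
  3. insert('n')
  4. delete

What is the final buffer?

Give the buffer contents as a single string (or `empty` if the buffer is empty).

Answer: bu

Derivation:
After op 1 (add_cursor(1)): buffer="tbuq" (len 4), cursors c1@1 c3@1 c2@4, authorship ....
After op 2 (delete): buffer="bu" (len 2), cursors c1@0 c3@0 c2@2, authorship ..
After op 3 (insert('n')): buffer="nnbun" (len 5), cursors c1@2 c3@2 c2@5, authorship 13..2
After op 4 (delete): buffer="bu" (len 2), cursors c1@0 c3@0 c2@2, authorship ..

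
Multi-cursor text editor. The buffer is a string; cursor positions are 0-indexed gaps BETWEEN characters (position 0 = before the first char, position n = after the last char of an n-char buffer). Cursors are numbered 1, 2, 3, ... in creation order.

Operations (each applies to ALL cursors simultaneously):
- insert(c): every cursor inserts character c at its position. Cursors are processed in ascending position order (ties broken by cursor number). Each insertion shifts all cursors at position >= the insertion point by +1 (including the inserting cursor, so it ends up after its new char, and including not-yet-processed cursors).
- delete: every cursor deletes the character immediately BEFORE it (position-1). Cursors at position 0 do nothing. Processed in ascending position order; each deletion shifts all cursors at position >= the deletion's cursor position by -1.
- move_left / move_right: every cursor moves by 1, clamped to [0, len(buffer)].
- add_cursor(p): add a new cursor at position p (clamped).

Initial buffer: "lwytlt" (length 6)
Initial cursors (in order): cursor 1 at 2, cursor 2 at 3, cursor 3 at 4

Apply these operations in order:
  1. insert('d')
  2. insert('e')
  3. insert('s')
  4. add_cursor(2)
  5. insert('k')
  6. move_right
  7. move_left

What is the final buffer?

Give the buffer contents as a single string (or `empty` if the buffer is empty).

After op 1 (insert('d')): buffer="lwdydtdlt" (len 9), cursors c1@3 c2@5 c3@7, authorship ..1.2.3..
After op 2 (insert('e')): buffer="lwdeydetdelt" (len 12), cursors c1@4 c2@7 c3@10, authorship ..11.22.33..
After op 3 (insert('s')): buffer="lwdesydestdeslt" (len 15), cursors c1@5 c2@9 c3@13, authorship ..111.222.333..
After op 4 (add_cursor(2)): buffer="lwdesydestdeslt" (len 15), cursors c4@2 c1@5 c2@9 c3@13, authorship ..111.222.333..
After op 5 (insert('k')): buffer="lwkdeskydesktdesklt" (len 19), cursors c4@3 c1@7 c2@12 c3@17, authorship ..41111.2222.3333..
After op 6 (move_right): buffer="lwkdeskydesktdesklt" (len 19), cursors c4@4 c1@8 c2@13 c3@18, authorship ..41111.2222.3333..
After op 7 (move_left): buffer="lwkdeskydesktdesklt" (len 19), cursors c4@3 c1@7 c2@12 c3@17, authorship ..41111.2222.3333..

Answer: lwkdeskydesktdesklt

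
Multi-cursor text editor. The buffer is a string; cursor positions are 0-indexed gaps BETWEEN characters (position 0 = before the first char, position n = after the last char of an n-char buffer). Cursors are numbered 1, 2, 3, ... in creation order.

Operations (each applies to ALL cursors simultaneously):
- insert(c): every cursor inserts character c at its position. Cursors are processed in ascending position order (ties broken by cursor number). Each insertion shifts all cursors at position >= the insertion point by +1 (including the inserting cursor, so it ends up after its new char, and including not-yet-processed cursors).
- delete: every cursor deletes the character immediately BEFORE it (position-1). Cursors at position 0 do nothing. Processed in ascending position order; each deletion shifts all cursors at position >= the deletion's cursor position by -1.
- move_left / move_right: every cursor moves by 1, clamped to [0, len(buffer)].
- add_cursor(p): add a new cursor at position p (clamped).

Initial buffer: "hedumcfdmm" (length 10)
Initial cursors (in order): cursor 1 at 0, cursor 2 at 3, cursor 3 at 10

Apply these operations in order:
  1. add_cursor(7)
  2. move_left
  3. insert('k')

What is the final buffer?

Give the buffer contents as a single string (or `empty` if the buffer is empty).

After op 1 (add_cursor(7)): buffer="hedumcfdmm" (len 10), cursors c1@0 c2@3 c4@7 c3@10, authorship ..........
After op 2 (move_left): buffer="hedumcfdmm" (len 10), cursors c1@0 c2@2 c4@6 c3@9, authorship ..........
After op 3 (insert('k')): buffer="khekdumckfdmkm" (len 14), cursors c1@1 c2@4 c4@9 c3@13, authorship 1..2....4...3.

Answer: khekdumckfdmkm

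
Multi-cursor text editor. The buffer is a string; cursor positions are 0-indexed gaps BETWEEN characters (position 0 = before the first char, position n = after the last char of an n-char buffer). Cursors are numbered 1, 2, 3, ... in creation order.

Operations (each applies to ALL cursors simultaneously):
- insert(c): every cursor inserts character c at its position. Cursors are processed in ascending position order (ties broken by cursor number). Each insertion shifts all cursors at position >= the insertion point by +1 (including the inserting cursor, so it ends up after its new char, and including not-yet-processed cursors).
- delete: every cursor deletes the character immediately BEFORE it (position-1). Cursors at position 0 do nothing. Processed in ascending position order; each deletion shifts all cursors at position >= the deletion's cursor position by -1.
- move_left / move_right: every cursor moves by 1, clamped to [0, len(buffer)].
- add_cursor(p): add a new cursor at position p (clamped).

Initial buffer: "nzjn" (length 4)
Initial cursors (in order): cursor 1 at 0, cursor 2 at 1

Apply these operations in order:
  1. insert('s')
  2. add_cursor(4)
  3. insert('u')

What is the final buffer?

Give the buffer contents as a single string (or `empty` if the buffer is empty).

Answer: sunsuzujn

Derivation:
After op 1 (insert('s')): buffer="snszjn" (len 6), cursors c1@1 c2@3, authorship 1.2...
After op 2 (add_cursor(4)): buffer="snszjn" (len 6), cursors c1@1 c2@3 c3@4, authorship 1.2...
After op 3 (insert('u')): buffer="sunsuzujn" (len 9), cursors c1@2 c2@5 c3@7, authorship 11.22.3..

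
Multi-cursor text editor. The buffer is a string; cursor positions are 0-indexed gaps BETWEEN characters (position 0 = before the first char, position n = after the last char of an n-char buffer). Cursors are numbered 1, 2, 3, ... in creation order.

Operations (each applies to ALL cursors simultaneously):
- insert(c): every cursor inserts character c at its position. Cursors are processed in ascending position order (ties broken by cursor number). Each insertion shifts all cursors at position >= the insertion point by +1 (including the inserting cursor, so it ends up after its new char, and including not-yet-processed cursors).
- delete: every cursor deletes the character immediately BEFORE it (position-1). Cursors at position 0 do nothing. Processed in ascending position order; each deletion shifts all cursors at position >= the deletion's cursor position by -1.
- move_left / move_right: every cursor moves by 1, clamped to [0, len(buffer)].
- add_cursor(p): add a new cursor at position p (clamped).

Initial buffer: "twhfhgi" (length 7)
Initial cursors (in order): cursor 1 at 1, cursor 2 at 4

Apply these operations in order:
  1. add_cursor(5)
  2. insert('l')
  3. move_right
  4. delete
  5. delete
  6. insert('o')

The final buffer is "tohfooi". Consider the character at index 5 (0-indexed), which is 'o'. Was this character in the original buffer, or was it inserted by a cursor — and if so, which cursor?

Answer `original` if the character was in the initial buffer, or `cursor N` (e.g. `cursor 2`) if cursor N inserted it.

Answer: cursor 3

Derivation:
After op 1 (add_cursor(5)): buffer="twhfhgi" (len 7), cursors c1@1 c2@4 c3@5, authorship .......
After op 2 (insert('l')): buffer="tlwhflhlgi" (len 10), cursors c1@2 c2@6 c3@8, authorship .1...2.3..
After op 3 (move_right): buffer="tlwhflhlgi" (len 10), cursors c1@3 c2@7 c3@9, authorship .1...2.3..
After op 4 (delete): buffer="tlhflli" (len 7), cursors c1@2 c2@5 c3@6, authorship .1..23.
After op 5 (delete): buffer="thfi" (len 4), cursors c1@1 c2@3 c3@3, authorship ....
After op 6 (insert('o')): buffer="tohfooi" (len 7), cursors c1@2 c2@6 c3@6, authorship .1..23.
Authorship (.=original, N=cursor N): . 1 . . 2 3 .
Index 5: author = 3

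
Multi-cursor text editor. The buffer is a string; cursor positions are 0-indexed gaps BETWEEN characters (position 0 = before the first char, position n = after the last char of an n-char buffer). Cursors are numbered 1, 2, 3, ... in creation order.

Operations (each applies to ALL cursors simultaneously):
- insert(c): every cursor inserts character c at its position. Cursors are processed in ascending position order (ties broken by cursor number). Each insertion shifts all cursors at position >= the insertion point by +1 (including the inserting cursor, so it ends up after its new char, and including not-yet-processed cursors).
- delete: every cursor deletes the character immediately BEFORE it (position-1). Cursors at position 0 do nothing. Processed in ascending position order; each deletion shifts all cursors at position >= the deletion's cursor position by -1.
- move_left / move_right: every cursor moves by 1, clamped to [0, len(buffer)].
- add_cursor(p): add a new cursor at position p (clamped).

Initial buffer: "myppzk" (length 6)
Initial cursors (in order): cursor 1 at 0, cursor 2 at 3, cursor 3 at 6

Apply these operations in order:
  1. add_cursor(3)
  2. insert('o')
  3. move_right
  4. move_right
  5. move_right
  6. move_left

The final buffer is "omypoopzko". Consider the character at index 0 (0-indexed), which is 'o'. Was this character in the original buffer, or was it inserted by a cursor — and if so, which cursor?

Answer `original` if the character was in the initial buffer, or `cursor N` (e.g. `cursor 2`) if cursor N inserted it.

After op 1 (add_cursor(3)): buffer="myppzk" (len 6), cursors c1@0 c2@3 c4@3 c3@6, authorship ......
After op 2 (insert('o')): buffer="omypoopzko" (len 10), cursors c1@1 c2@6 c4@6 c3@10, authorship 1...24...3
After op 3 (move_right): buffer="omypoopzko" (len 10), cursors c1@2 c2@7 c4@7 c3@10, authorship 1...24...3
After op 4 (move_right): buffer="omypoopzko" (len 10), cursors c1@3 c2@8 c4@8 c3@10, authorship 1...24...3
After op 5 (move_right): buffer="omypoopzko" (len 10), cursors c1@4 c2@9 c4@9 c3@10, authorship 1...24...3
After op 6 (move_left): buffer="omypoopzko" (len 10), cursors c1@3 c2@8 c4@8 c3@9, authorship 1...24...3
Authorship (.=original, N=cursor N): 1 . . . 2 4 . . . 3
Index 0: author = 1

Answer: cursor 1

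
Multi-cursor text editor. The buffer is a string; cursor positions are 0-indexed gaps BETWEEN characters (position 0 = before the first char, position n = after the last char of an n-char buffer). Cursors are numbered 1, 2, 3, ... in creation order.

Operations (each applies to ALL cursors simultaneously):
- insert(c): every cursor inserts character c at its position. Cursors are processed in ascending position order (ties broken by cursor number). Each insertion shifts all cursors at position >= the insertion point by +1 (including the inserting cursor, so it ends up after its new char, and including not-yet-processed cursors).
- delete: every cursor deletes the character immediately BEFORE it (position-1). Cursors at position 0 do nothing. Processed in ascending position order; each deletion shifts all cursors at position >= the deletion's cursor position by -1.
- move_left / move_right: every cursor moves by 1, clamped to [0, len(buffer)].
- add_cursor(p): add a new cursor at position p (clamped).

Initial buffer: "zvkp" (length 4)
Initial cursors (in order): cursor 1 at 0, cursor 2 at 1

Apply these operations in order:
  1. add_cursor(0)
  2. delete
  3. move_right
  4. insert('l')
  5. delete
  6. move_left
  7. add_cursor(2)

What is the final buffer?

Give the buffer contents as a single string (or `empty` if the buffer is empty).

After op 1 (add_cursor(0)): buffer="zvkp" (len 4), cursors c1@0 c3@0 c2@1, authorship ....
After op 2 (delete): buffer="vkp" (len 3), cursors c1@0 c2@0 c3@0, authorship ...
After op 3 (move_right): buffer="vkp" (len 3), cursors c1@1 c2@1 c3@1, authorship ...
After op 4 (insert('l')): buffer="vlllkp" (len 6), cursors c1@4 c2@4 c3@4, authorship .123..
After op 5 (delete): buffer="vkp" (len 3), cursors c1@1 c2@1 c3@1, authorship ...
After op 6 (move_left): buffer="vkp" (len 3), cursors c1@0 c2@0 c3@0, authorship ...
After op 7 (add_cursor(2)): buffer="vkp" (len 3), cursors c1@0 c2@0 c3@0 c4@2, authorship ...

Answer: vkp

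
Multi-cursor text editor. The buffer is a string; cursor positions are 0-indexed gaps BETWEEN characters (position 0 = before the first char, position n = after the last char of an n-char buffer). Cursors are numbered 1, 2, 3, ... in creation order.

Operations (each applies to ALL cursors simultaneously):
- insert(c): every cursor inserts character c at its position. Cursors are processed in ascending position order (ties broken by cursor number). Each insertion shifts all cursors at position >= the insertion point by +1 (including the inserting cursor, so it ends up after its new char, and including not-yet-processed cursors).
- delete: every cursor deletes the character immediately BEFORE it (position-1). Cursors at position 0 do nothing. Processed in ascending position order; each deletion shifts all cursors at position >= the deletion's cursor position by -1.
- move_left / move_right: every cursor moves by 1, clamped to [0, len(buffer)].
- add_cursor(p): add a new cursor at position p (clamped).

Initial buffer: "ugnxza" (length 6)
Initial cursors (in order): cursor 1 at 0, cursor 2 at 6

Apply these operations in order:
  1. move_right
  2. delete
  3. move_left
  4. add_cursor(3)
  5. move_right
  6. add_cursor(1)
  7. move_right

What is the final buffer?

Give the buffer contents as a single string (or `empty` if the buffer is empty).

Answer: gnxz

Derivation:
After op 1 (move_right): buffer="ugnxza" (len 6), cursors c1@1 c2@6, authorship ......
After op 2 (delete): buffer="gnxz" (len 4), cursors c1@0 c2@4, authorship ....
After op 3 (move_left): buffer="gnxz" (len 4), cursors c1@0 c2@3, authorship ....
After op 4 (add_cursor(3)): buffer="gnxz" (len 4), cursors c1@0 c2@3 c3@3, authorship ....
After op 5 (move_right): buffer="gnxz" (len 4), cursors c1@1 c2@4 c3@4, authorship ....
After op 6 (add_cursor(1)): buffer="gnxz" (len 4), cursors c1@1 c4@1 c2@4 c3@4, authorship ....
After op 7 (move_right): buffer="gnxz" (len 4), cursors c1@2 c4@2 c2@4 c3@4, authorship ....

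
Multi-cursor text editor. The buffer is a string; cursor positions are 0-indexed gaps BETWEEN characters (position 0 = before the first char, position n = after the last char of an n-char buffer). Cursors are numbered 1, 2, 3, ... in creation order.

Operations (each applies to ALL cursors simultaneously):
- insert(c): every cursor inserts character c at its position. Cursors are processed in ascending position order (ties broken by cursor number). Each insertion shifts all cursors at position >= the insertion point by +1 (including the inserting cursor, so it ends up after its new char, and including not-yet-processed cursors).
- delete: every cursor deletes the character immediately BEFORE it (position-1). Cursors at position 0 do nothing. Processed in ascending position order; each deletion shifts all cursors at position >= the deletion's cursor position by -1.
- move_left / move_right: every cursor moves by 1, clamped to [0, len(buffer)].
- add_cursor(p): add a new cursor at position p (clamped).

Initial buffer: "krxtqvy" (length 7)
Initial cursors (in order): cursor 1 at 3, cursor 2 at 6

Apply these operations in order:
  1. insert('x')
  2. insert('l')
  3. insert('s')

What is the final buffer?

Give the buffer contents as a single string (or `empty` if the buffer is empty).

After op 1 (insert('x')): buffer="krxxtqvxy" (len 9), cursors c1@4 c2@8, authorship ...1...2.
After op 2 (insert('l')): buffer="krxxltqvxly" (len 11), cursors c1@5 c2@10, authorship ...11...22.
After op 3 (insert('s')): buffer="krxxlstqvxlsy" (len 13), cursors c1@6 c2@12, authorship ...111...222.

Answer: krxxlstqvxlsy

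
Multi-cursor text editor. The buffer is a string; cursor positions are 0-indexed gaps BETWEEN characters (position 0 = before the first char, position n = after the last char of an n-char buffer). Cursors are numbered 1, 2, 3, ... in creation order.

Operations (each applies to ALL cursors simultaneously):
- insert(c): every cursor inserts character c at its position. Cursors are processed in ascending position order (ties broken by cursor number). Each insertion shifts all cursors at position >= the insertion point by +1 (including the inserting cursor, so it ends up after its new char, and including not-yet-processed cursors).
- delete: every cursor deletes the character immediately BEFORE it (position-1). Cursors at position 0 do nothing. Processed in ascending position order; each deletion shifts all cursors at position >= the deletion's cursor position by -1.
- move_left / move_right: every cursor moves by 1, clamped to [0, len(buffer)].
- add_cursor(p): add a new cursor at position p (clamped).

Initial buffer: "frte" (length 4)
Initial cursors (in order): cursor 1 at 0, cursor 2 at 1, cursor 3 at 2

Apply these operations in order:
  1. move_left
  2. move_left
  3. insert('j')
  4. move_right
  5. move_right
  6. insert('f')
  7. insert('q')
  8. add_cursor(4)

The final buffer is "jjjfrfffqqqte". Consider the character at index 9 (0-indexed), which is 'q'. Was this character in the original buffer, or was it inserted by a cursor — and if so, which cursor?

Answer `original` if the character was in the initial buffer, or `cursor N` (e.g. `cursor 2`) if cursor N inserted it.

After op 1 (move_left): buffer="frte" (len 4), cursors c1@0 c2@0 c3@1, authorship ....
After op 2 (move_left): buffer="frte" (len 4), cursors c1@0 c2@0 c3@0, authorship ....
After op 3 (insert('j')): buffer="jjjfrte" (len 7), cursors c1@3 c2@3 c3@3, authorship 123....
After op 4 (move_right): buffer="jjjfrte" (len 7), cursors c1@4 c2@4 c3@4, authorship 123....
After op 5 (move_right): buffer="jjjfrte" (len 7), cursors c1@5 c2@5 c3@5, authorship 123....
After op 6 (insert('f')): buffer="jjjfrfffte" (len 10), cursors c1@8 c2@8 c3@8, authorship 123..123..
After op 7 (insert('q')): buffer="jjjfrfffqqqte" (len 13), cursors c1@11 c2@11 c3@11, authorship 123..123123..
After op 8 (add_cursor(4)): buffer="jjjfrfffqqqte" (len 13), cursors c4@4 c1@11 c2@11 c3@11, authorship 123..123123..
Authorship (.=original, N=cursor N): 1 2 3 . . 1 2 3 1 2 3 . .
Index 9: author = 2

Answer: cursor 2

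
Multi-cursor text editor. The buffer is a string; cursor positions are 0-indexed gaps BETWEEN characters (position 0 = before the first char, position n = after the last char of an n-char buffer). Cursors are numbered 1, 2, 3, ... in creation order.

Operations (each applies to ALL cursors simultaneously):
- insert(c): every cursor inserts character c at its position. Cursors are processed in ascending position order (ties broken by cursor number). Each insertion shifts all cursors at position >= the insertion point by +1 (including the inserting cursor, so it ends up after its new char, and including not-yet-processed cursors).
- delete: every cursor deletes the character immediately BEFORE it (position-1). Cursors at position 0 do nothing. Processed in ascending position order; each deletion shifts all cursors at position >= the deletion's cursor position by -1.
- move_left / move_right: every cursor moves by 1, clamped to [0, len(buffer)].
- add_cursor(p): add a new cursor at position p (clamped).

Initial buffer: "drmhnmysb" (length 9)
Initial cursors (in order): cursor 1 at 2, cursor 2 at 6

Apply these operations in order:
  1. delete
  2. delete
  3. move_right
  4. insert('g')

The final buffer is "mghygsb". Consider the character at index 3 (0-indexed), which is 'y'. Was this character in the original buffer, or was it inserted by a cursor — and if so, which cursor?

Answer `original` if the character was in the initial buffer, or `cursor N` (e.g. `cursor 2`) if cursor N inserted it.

After op 1 (delete): buffer="dmhnysb" (len 7), cursors c1@1 c2@4, authorship .......
After op 2 (delete): buffer="mhysb" (len 5), cursors c1@0 c2@2, authorship .....
After op 3 (move_right): buffer="mhysb" (len 5), cursors c1@1 c2@3, authorship .....
After op 4 (insert('g')): buffer="mghygsb" (len 7), cursors c1@2 c2@5, authorship .1..2..
Authorship (.=original, N=cursor N): . 1 . . 2 . .
Index 3: author = original

Answer: original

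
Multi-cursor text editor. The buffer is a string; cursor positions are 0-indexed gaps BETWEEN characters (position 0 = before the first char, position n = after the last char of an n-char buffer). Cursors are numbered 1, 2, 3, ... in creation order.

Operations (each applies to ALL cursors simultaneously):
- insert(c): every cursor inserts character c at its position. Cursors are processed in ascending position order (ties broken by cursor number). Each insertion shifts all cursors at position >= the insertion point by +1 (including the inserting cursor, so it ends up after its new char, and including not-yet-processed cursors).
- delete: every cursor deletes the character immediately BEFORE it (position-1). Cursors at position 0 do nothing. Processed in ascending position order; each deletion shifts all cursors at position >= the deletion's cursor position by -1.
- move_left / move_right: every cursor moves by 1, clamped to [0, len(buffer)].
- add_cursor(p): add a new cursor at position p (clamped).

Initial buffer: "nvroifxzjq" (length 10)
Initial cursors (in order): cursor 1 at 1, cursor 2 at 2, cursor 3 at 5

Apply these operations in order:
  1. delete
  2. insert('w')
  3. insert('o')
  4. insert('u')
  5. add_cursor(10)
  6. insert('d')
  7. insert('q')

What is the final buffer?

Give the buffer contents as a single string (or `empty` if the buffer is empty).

After op 1 (delete): buffer="rofxzjq" (len 7), cursors c1@0 c2@0 c3@2, authorship .......
After op 2 (insert('w')): buffer="wwrowfxzjq" (len 10), cursors c1@2 c2@2 c3@5, authorship 12..3.....
After op 3 (insert('o')): buffer="wwoorowofxzjq" (len 13), cursors c1@4 c2@4 c3@8, authorship 1212..33.....
After op 4 (insert('u')): buffer="wwoouurowoufxzjq" (len 16), cursors c1@6 c2@6 c3@11, authorship 121212..333.....
After op 5 (add_cursor(10)): buffer="wwoouurowoufxzjq" (len 16), cursors c1@6 c2@6 c4@10 c3@11, authorship 121212..333.....
After op 6 (insert('d')): buffer="wwoouuddrowodudfxzjq" (len 20), cursors c1@8 c2@8 c4@13 c3@15, authorship 12121212..33433.....
After op 7 (insert('q')): buffer="wwoouuddqqrowodqudqfxzjq" (len 24), cursors c1@10 c2@10 c4@16 c3@19, authorship 1212121212..3344333.....

Answer: wwoouuddqqrowodqudqfxzjq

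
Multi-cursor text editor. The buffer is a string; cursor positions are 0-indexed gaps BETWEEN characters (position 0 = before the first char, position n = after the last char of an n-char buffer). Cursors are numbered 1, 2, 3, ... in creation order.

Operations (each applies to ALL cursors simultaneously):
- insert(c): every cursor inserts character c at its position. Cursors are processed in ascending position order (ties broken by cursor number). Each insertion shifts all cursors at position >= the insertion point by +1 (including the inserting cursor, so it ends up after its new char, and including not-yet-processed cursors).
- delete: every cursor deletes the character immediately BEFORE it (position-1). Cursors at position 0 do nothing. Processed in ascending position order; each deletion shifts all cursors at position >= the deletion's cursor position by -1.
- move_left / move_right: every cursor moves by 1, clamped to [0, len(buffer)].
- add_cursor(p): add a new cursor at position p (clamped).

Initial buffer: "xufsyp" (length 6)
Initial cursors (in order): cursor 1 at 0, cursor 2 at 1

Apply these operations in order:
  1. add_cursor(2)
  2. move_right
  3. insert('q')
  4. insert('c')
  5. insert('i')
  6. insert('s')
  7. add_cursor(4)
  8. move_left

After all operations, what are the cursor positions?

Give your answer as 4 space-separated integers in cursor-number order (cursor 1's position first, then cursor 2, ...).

Answer: 4 9 14 3

Derivation:
After op 1 (add_cursor(2)): buffer="xufsyp" (len 6), cursors c1@0 c2@1 c3@2, authorship ......
After op 2 (move_right): buffer="xufsyp" (len 6), cursors c1@1 c2@2 c3@3, authorship ......
After op 3 (insert('q')): buffer="xquqfqsyp" (len 9), cursors c1@2 c2@4 c3@6, authorship .1.2.3...
After op 4 (insert('c')): buffer="xqcuqcfqcsyp" (len 12), cursors c1@3 c2@6 c3@9, authorship .11.22.33...
After op 5 (insert('i')): buffer="xqciuqcifqcisyp" (len 15), cursors c1@4 c2@8 c3@12, authorship .111.222.333...
After op 6 (insert('s')): buffer="xqcisuqcisfqcissyp" (len 18), cursors c1@5 c2@10 c3@15, authorship .1111.2222.3333...
After op 7 (add_cursor(4)): buffer="xqcisuqcisfqcissyp" (len 18), cursors c4@4 c1@5 c2@10 c3@15, authorship .1111.2222.3333...
After op 8 (move_left): buffer="xqcisuqcisfqcissyp" (len 18), cursors c4@3 c1@4 c2@9 c3@14, authorship .1111.2222.3333...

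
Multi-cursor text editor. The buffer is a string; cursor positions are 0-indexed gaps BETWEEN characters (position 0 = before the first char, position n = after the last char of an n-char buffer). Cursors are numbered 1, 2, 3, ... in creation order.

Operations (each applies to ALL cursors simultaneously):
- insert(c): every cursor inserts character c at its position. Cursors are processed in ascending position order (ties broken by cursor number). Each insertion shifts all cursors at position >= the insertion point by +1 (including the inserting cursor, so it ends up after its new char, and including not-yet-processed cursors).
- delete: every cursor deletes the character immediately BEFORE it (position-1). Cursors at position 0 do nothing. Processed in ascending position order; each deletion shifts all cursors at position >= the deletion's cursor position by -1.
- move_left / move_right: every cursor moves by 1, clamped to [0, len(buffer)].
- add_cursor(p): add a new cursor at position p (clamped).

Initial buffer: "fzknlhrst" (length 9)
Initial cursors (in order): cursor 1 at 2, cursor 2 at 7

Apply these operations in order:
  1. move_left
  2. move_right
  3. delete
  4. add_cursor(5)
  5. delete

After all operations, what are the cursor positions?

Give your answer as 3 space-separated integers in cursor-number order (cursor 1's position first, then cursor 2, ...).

Answer: 0 2 2

Derivation:
After op 1 (move_left): buffer="fzknlhrst" (len 9), cursors c1@1 c2@6, authorship .........
After op 2 (move_right): buffer="fzknlhrst" (len 9), cursors c1@2 c2@7, authorship .........
After op 3 (delete): buffer="fknlhst" (len 7), cursors c1@1 c2@5, authorship .......
After op 4 (add_cursor(5)): buffer="fknlhst" (len 7), cursors c1@1 c2@5 c3@5, authorship .......
After op 5 (delete): buffer="knst" (len 4), cursors c1@0 c2@2 c3@2, authorship ....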